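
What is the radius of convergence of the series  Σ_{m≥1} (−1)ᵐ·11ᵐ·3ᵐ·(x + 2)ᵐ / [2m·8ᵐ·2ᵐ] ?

R = 16/33

Ratio test: |a_{m+1}/a_m| = [2m/2(m+1)] · 11·3/(8·2) → 33/16 as m → ∞.
The series converges when 33/16 · |x + 2| < 1, giving R = 16/33.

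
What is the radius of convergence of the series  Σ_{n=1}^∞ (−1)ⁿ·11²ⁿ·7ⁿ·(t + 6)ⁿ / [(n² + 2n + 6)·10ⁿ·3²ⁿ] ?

R = 90/847

By the ratio test, |a_{n+1}/a_n| = [(n² + 2n + 6)/((n+1)² + 2(n+1) + 6)] · 121·7/(10·9) → 847/90.
The series converges when 847/90 · |t + 6| < 1, giving R = 90/847.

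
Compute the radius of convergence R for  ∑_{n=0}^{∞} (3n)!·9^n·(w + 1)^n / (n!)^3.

Apply the ratio test: |a_{n+1}| / |a_n| = (3n+1)·(3n+2)·(3n+3)/(n+1)³ · 9, which tends to 243 as n → ∞.
Convergence for |w + 1| · 243 < 1, i.e. |w + 1| < 1/243. So R = 1/243.

R = 1/243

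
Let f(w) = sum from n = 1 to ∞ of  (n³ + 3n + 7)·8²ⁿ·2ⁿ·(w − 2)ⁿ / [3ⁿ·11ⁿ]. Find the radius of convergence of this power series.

R = 33/128

The ratio of consecutive coefficients is [((n+1)³ + 3(n+1) + 7)/(n³ + 3n + 7)] · 64·2/(3·11) → 128/33.
Convergence for |w − 2| · 128/33 < 1, i.e. |w − 2| < 33/128. So R = 33/128.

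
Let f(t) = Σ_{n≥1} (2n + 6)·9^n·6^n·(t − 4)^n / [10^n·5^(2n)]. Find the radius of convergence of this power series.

By the ratio test, |a_{n+1}/a_n| = [(2(n+1) + 6)/(2n + 6)] · 9·6/(10·25) → 27/125.
The series converges when 27/125 · |t − 4| < 1, giving R = 125/27.

R = 125/27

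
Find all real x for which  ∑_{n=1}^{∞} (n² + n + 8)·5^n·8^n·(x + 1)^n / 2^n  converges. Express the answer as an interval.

The ratio of consecutive coefficients is [((n+1)² + (n+1) + 8)/(n² + n + 8)] · 5·8/2 → 20.
Thus R = 1/(20) = 1/20.
When x = -19/20, the terms have absolute value of order n², which does not tend to 0, so the series diverges by the divergence test.
At x = -21/20: the n-th term does not approach 0; divergence by the term test.

(-21/20, -19/20)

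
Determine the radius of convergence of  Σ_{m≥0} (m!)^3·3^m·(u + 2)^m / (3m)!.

Ratio test: |a_{m+1}/a_m| = (m+1)³/[(3m+1)·(3m+2)·(3m+3)] · 3 → 1/9 as m → ∞.
Hence the series converges for |u + 2| < 1/(1/9) = 9, so the radius of convergence is 9.

R = 9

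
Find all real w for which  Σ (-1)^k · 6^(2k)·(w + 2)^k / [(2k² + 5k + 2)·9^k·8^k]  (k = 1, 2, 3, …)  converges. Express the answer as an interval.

[-4, 0]

Apply the ratio test: |a_{k+1}| / |a_k| = [(2k² + 5k + 2)/(2(k+1)² + 5(k+1) + 2)] · 36/(9·8), which tends to 1/2 as k → ∞.
The series converges when 1/2 · |w + 2| < 1, giving R = 2.
Endpoint w = 0: the series is dominated by a constant times Σ 1/k², which converges (p = 2 > 1).
Endpoint w = -4: absolute convergence follows by limit comparison with Σ 1/k².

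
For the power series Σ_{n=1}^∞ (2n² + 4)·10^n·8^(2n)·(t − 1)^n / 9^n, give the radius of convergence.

The ratio of consecutive coefficients is [(2(n+1)² + 4)/(2n² + 4)] · 10·64/9 → 640/9.
The series converges when 640/9 · |t − 1| < 1, giving R = 9/640.

R = 9/640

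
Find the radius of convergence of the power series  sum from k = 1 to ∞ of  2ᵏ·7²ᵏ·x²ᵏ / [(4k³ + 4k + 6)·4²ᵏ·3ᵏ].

Apply the ratio test: |a_{k+1}| / |a_k| = [(4k³ + 4k + 6)/(4(k+1)³ + 4(k+1) + 6)] · 2·49/(16·3), which tends to 49/24 as k → ∞.
Successive powers of x differ by 2, so the series converges when |x|² · 49/24 < 1, i.e. |x| < √(24/49). So R = 2√6/7.

R = 2√6/7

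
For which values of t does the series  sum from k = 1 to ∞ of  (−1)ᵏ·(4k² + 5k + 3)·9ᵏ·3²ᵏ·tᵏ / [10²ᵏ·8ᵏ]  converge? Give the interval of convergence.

Apply the ratio test: |a_{k+1}| / |a_k| = [(4(k+1)² + 5(k+1) + 3)/(4k² + 5k + 3)] · 9·9/(100·8), which tends to 81/800 as k → ∞.
Thus R = 1/(81/800) = 800/81.
Check t = 800/81: the terms have absolute value of order k², which does not tend to 0, so the series diverges by the divergence test.
Check t = -800/81: the k-th term does not approach 0; divergence by the term test.

(-800/81, 800/81)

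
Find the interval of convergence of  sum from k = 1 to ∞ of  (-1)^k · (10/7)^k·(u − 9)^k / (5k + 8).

The ratio of consecutive coefficients is [(5k + 8)/(5(k+1) + 8)] · 10/7 → 10/7.
Thus R = 1/(10/7) = 7/10.
Endpoint u = 97/10: an alternating series whose terms decrease to 0 in absolute value, so it converges by the Leibniz criterion.
Endpoint u = 83/10: the terms behave like c/k; limit comparison with the harmonic series gives divergence.

(83/10, 97/10]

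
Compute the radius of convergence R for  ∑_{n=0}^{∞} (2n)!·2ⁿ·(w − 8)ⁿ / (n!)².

By the ratio test, |a_{n+1}/a_n| = (2n+1)·(2n+2)/(n+1)² · 2 → 8.
Hence the series converges for |w − 8| < 1/(8) = 1/8, so the radius of convergence is 1/8.

R = 1/8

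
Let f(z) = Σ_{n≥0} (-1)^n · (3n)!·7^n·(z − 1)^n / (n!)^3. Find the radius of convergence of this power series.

Apply the ratio test: |a_{n+1}| / |a_n| = (3n+1)·(3n+2)·(3n+3)/(n+1)³ · 7, which tends to 189 as n → ∞.
Thus R = 1/(189) = 1/189.

R = 1/189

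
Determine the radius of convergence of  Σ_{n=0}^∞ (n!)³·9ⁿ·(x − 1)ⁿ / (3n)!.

R = 3

Apply the ratio test: |a_{n+1}| / |a_n| = (n+1)³/[(3n+1)·(3n+2)·(3n+3)] · 9, which tends to 1/3 as n → ∞.
Convergence for |x − 1| · 1/3 < 1, i.e. |x − 1| < 3. So R = 3.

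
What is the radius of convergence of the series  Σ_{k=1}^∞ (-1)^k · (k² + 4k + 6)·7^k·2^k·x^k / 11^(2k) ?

Ratio test: |a_{k+1}/a_k| = [((k+1)² + 4(k+1) + 6)/(k² + 4k + 6)] · 7·2/121 → 14/121 as k → ∞.
The series converges when 14/121 · |x| < 1, giving R = 121/14.

R = 121/14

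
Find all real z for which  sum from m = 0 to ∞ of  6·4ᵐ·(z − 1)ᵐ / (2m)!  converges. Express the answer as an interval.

(−∞, ∞)

Apply the ratio test: |a_{m+1}| / |a_m| = 6/6 · 4 · 1/[(2m+1)·(2m+2)], which tends to 0 as m → ∞.
Since the limit is 0 < 1 for every z, the series converges on all of ℝ and R = ∞.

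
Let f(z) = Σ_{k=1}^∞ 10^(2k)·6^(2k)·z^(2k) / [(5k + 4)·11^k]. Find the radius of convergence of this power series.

R = √11/60

Apply the ratio test: |a_{k+1}| / |a_k| = [(5k + 4)/(5(k+1) + 4)] · 100·36/11, which tends to 3600/11 as k → ∞.
Since the exponent of z increases by 2 each term, convergence requires |z|² < 11/3600, hence R = √11/60.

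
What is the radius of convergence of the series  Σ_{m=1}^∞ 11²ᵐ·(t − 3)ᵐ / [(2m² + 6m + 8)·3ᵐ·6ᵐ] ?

R = 18/121

By the ratio test, |a_{m+1}/a_m| = [(2m² + 6m + 8)/(2(m+1)² + 6(m+1) + 8)] · 121/(3·6) → 121/18.
Convergence for |t − 3| · 121/18 < 1, i.e. |t − 3| < 18/121. So R = 18/121.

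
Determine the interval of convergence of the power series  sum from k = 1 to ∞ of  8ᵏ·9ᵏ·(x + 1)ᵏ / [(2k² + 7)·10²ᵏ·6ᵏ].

The ratio of consecutive coefficients is [(2k² + 7)/(2(k+1)² + 7)] · 8·9/(100·6) → 3/25.
Hence the series converges for |x + 1| < 1/(3/25) = 25/3, so the radius of convergence is 25/3.
When x = 22/3, absolute convergence follows by limit comparison with Σ 1/k².
Endpoint x = -28/3: the terms are on the order of 1/k², so the series converges absolutely by comparison with the p-series (p = 2 > 1).

[-28/3, 22/3]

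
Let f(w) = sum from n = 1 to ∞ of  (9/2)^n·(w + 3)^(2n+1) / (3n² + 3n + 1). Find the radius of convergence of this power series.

R = √2/3

By the ratio test, |a_{n+1}/a_n| = [(3n² + 3n + 1)/(3(n+1)² + 3(n+1) + 1)] · 9/2 → 9/2.
Since the exponent of (w + 3) increases by 2 each term, convergence requires |w + 3|² < 2/9, hence R = √2/3.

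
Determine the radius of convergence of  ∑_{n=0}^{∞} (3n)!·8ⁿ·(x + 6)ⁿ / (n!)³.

By the ratio test, |a_{n+1}/a_n| = (3n+1)·(3n+2)·(3n+3)/(n+1)³ · 8 → 216.
Hence the series converges for |x + 6| < 1/(216) = 1/216, so the radius of convergence is 1/216.

R = 1/216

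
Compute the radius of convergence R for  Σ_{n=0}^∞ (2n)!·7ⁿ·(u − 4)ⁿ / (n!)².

Apply the ratio test: |a_{n+1}| / |a_n| = (2n+1)·(2n+2)/(n+1)² · 7, which tends to 28 as n → ∞.
The series converges when 28 · |u − 4| < 1, giving R = 1/28.

R = 1/28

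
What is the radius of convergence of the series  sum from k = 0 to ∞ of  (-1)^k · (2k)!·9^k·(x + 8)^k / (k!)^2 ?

The ratio of consecutive coefficients is (2k+1)·(2k+2)/(k+1)² · 9 → 36.
Convergence for |x + 8| · 36 < 1, i.e. |x + 8| < 1/36. So R = 1/36.

R = 1/36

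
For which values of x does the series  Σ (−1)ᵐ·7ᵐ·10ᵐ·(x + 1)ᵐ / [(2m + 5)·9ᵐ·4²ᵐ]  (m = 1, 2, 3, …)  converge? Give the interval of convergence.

By the ratio test, |a_{m+1}/a_m| = [(2m + 5)/(2(m+1) + 5)] · 7·10/(9·16) → 35/72.
The series converges when 35/72 · |x + 1| < 1, giving R = 72/35.
Check x = 37/35: convergence follows from the alternating series test (terms decrease monotonically to 0).
When x = -107/35, the terms are asymptotic to a nonzero constant times 1/m, so the series diverges by limit comparison with Σ 1/m.

(-107/35, 37/35]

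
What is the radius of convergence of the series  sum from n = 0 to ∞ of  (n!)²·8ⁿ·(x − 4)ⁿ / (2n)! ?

Ratio test: |a_{n+1}/a_n| = (n+1)²/[(2n+1)·(2n+2)] · 8 → 2 as n → ∞.
Hence the series converges for |x − 4| < 1/(2) = 1/2, so the radius of convergence is 1/2.

R = 1/2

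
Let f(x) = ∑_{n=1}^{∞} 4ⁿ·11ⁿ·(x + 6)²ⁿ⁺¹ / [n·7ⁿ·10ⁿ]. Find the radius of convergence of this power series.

The ratio of consecutive coefficients is [n/(n+1)] · 4·11/(7·10) → 22/35.
Successive powers of (x + 6) differ by 2, so the series converges when |x + 6|² · 22/35 < 1, i.e. |x + 6| < √(35/22). So R = √770/22.

R = √770/22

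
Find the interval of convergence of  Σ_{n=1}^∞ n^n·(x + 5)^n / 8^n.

By the Cauchy root test, |a_n|^(1/n) = n/8 → ∞.
The root grows without bound, so R = 0 (convergence only at x = -5).

{-5}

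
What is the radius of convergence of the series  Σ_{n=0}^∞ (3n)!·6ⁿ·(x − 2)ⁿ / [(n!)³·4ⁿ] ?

Ratio test: |a_{n+1}/a_n| = (3n+1)·(3n+2)·(3n+3)/(n+1)³ · 6/4 → 81/2 as n → ∞.
Convergence for |x − 2| · 81/2 < 1, i.e. |x − 2| < 2/81. So R = 2/81.

R = 2/81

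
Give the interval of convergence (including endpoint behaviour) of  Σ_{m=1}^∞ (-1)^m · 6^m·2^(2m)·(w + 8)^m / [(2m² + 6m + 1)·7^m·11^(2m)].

By the ratio test, |a_{m+1}/a_m| = [(2m² + 6m + 1)/(2(m+1)² + 6(m+1) + 1)] · 6·4/(7·121) → 24/847.
The series converges when 24/847 · |w + 8| < 1, giving R = 847/24.
At w = 655/24: the terms are on the order of 1/m², so the series converges absolutely by comparison with the p-series (p = 2 > 1).
Check w = -1039/24: the series is dominated by a constant times Σ 1/m², which converges (p = 2 > 1).

[-1039/24, 655/24]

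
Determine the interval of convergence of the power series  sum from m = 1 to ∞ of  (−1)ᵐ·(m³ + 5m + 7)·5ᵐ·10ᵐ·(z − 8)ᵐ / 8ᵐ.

(196/25, 204/25)

The ratio of consecutive coefficients is [((m+1)³ + 5(m+1) + 7)/(m³ + 5m + 7)] · 5·10/8 → 25/4.
The series converges when 25/4 · |z − 8| < 1, giving R = 4/25.
Endpoint z = 204/25: the terms do not tend to 0, so the series diverges.
When z = 196/25, the terms have absolute value of order m³, which does not tend to 0, so the series diverges by the divergence test.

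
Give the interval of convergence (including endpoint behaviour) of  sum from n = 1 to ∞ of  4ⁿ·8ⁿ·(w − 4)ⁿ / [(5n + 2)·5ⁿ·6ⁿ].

[49/16, 79/16)

The ratio of consecutive coefficients is [(5n + 2)/(5(n+1) + 2)] · 4·8/(5·6) → 16/15.
Thus R = 1/(16/15) = 15/16.
Check w = 79/16: comparison with the harmonic series Σ 1/n shows the series diverges.
When w = 49/16, an alternating series whose terms decrease to 0 in absolute value, so it converges by the Leibniz criterion.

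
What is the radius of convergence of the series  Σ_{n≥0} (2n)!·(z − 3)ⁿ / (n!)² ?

R = 1/4

Apply the ratio test: |a_{n+1}| / |a_n| = (2n+1)·(2n+2)/(n+1)², which tends to 4 as n → ∞.
Convergence for |z − 3| · 4 < 1, i.e. |z − 3| < 1/4. So R = 1/4.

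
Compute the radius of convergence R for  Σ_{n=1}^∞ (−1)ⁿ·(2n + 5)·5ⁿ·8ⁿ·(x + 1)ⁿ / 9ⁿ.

By the ratio test, |a_{n+1}/a_n| = [(2(n+1) + 5)/(2n + 5)] · 5·8/9 → 40/9.
Thus R = 1/(40/9) = 9/40.

R = 9/40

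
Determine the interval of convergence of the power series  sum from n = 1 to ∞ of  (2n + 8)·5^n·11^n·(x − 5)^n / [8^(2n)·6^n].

Apply the ratio test: |a_{n+1}| / |a_n| = [(2(n+1) + 8)/(2n + 8)] · 5·11/(64·6), which tends to 55/384 as n → ∞.
Convergence for |x − 5| · 55/384 < 1, i.e. |x − 5| < 384/55. So R = 384/55.
At x = 659/55: the n-th term does not approach 0; divergence by the term test.
Check x = -109/55: the n-th term does not approach 0; divergence by the term test.

(-109/55, 659/55)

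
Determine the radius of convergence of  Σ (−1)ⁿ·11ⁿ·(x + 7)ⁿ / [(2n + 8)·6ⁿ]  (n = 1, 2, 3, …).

The ratio of consecutive coefficients is [(2n + 8)/(2(n+1) + 8)] · 11/6 → 11/6.
The series converges when 11/6 · |x + 7| < 1, giving R = 6/11.

R = 6/11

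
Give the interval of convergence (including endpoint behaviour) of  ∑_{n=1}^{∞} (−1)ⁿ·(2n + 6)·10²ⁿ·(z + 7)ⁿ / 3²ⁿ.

(-709/100, -691/100)

By the ratio test, |a_{n+1}/a_n| = [(2(n+1) + 6)/(2n + 6)] · 100/9 → 100/9.
Hence the series converges for |z + 7| < 1/(100/9) = 9/100, so the radius of convergence is 9/100.
Check z = -691/100: the n-th term does not approach 0; divergence by the term test.
At z = -709/100: the n-th term does not approach 0; divergence by the term test.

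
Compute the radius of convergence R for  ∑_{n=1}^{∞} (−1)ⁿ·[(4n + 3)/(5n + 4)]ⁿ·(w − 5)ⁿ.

By the Cauchy root test, |a_n|^(1/n) = (4n + 3)/(5n + 4) → 4/5.
Hence the series converges for |w − 5| < 1/(4/5) = 5/4, so the radius of convergence is 5/4.

R = 5/4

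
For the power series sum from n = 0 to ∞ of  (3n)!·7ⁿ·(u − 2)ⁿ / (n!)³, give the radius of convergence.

R = 1/189

Ratio test: |a_{n+1}/a_n| = (3n+1)·(3n+2)·(3n+3)/(n+1)³ · 7 → 189 as n → ∞.
Hence the series converges for |u − 2| < 1/(189) = 1/189, so the radius of convergence is 1/189.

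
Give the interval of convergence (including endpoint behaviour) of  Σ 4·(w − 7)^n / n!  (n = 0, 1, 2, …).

(−∞, ∞)

Ratio test: |a_{n+1}/a_n| = 4/4 · 1/(n+1) → 0 as n → ∞.
Since the limit is 0 < 1 for every w, the series converges on all of ℝ and R = ∞.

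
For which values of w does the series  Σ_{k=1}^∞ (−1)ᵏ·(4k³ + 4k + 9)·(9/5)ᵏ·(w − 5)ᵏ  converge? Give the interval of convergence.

(40/9, 50/9)

The ratio of consecutive coefficients is [(4(k+1)³ + 4(k+1) + 9)/(4k³ + 4k + 9)] · 9/5 → 9/5.
Hence the series converges for |w − 5| < 1/(9/5) = 5/9, so the radius of convergence is 5/9.
Check w = 50/9: the k-th term does not approach 0; divergence by the term test.
When w = 40/9, the terms have absolute value of order k³, which does not tend to 0, so the series diverges by the divergence test.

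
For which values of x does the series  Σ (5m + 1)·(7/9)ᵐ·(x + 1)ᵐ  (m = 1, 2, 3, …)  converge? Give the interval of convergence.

Ratio test: |a_{m+1}/a_m| = [(5(m+1) + 1)/(5m + 1)] · 7/9 → 7/9 as m → ∞.
The series converges when 7/9 · |x + 1| < 1, giving R = 9/7.
Check x = 2/7: the terms do not tend to 0, so the series diverges.
When x = -16/7, the terms do not tend to 0, so the series diverges.

(-16/7, 2/7)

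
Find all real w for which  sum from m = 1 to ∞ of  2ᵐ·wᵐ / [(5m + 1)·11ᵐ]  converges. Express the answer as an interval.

Apply the ratio test: |a_{m+1}| / |a_m| = [(5m + 1)/(5(m+1) + 1)] · 2/11, which tends to 2/11 as m → ∞.
Convergence for |w| · 2/11 < 1, i.e. |w| < 11/2. So R = 11/2.
Check w = 11/2: comparison with the harmonic series Σ 1/m shows the series diverges.
When w = -11/2, the terms alternate in sign and decrease monotonically to 0 in absolute value (size ~ c/m), so the alternating series test gives convergence.

[-11/2, 11/2)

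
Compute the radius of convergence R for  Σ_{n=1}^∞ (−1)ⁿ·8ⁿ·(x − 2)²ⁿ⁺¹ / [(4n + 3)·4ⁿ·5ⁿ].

R = √10/2

Ratio test: |a_{n+1}/a_n| = [(4n + 3)/(4(n+1) + 3)] · 8/(4·5) → 2/5 as n → ∞.
Successive powers of (x − 2) differ by 2, so the series converges when |x − 2|² · 2/5 < 1, i.e. |x − 2| < √(5/2). So R = √10/2.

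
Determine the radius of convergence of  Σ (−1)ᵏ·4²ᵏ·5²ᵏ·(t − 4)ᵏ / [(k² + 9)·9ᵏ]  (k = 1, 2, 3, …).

R = 9/400

The ratio of consecutive coefficients is [(k² + 9)/((k+1)² + 9)] · 16·25/9 → 400/9.
Hence the series converges for |t − 4| < 1/(400/9) = 9/400, so the radius of convergence is 9/400.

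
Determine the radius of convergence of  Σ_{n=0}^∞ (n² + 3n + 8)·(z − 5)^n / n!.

R = ∞

Ratio test: |a_{n+1}/a_n| = ((n+1)² + 3(n+1) + 8)/(n² + 3n + 8) · 1/(n+1) → 0 as n → ∞.
The limit is 0, so the series converges for all z; R = ∞.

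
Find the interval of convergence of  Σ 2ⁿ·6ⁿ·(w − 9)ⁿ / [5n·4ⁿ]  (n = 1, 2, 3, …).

[26/3, 28/3)

Ratio test: |a_{n+1}/a_n| = [5n/5(n+1)] · 2·6/4 → 3 as n → ∞.
Thus R = 1/(3) = 1/3.
At w = 28/3: the terms behave like c/n; limit comparison with the harmonic series gives divergence.
Check w = 26/3: convergence follows from the alternating series test (terms decrease monotonically to 0).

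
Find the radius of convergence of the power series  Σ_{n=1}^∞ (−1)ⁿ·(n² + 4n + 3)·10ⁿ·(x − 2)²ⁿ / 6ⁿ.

Apply the ratio test: |a_{n+1}| / |a_n| = [((n+1)² + 4(n+1) + 3)/(n² + 4n + 3)] · 10/6, which tends to 5/3 as n → ∞.
Writing y = (x − 2)², the series in y has radius 3/5, so |x − 2| < √(3/5) and R = √15/5.

R = √15/5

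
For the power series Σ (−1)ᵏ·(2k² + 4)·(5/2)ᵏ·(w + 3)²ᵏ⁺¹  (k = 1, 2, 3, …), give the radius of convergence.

The ratio of consecutive coefficients is [(2(k+1)² + 4)/(2k² + 4)] · 5/2 → 5/2.
Writing y = (w + 3)², the series in y has radius 2/5, so |w + 3| < √(2/5) and R = √10/5.

R = √10/5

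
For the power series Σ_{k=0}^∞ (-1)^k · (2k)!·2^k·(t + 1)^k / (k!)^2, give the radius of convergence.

Apply the ratio test: |a_{k+1}| / |a_k| = (2k+1)·(2k+2)/(k+1)² · 2, which tends to 8 as k → ∞.
Thus R = 1/(8) = 1/8.

R = 1/8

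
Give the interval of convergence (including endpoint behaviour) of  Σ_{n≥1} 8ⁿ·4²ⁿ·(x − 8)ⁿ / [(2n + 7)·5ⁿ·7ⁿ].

Ratio test: |a_{n+1}/a_n| = [(2n + 7)/(2(n+1) + 7)] · 8·16/(5·7) → 128/35 as n → ∞.
Convergence for |x − 8| · 128/35 < 1, i.e. |x − 8| < 35/128. So R = 35/128.
At x = 1059/128: the terms behave like c/n; limit comparison with the harmonic series gives divergence.
When x = 989/128, convergence follows from the alternating series test (terms decrease monotonically to 0).

[989/128, 1059/128)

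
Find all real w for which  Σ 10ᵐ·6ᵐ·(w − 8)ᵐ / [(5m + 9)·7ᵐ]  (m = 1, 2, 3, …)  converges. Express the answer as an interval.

Ratio test: |a_{m+1}/a_m| = [(5m + 9)/(5(m+1) + 9)] · 10·6/7 → 60/7 as m → ∞.
Convergence for |w − 8| · 60/7 < 1, i.e. |w − 8| < 7/60. So R = 7/60.
Endpoint w = 487/60: comparison with the harmonic series Σ 1/m shows the series diverges.
At w = 473/60: the terms alternate in sign and decrease monotonically to 0 in absolute value (size ~ c/m), so the alternating series test gives convergence.

[473/60, 487/60)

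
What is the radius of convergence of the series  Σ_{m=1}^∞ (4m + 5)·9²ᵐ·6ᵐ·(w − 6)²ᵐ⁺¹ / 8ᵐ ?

By the ratio test, |a_{m+1}/a_m| = [(4(m+1) + 5)/(4m + 5)] · 81·6/8 → 243/4.
Successive powers of (w − 6) differ by 2, so the series converges when |w − 6|² · 243/4 < 1, i.e. |w − 6| < √(4/243). So R = 2√3/27.

R = 2√3/27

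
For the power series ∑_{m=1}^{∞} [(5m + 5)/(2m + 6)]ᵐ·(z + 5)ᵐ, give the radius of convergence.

Applying the root test, |a_m|^(1/m) = (5m + 5)/(2m + 6) → 5/2.
Thus R = 1/(5/2) = 2/5.

R = 2/5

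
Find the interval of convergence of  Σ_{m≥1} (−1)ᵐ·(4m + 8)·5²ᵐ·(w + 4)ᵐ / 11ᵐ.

Apply the ratio test: |a_{m+1}| / |a_m| = [(4(m+1) + 8)/(4m + 8)] · 25/11, which tends to 25/11 as m → ∞.
Hence the series converges for |w + 4| < 1/(25/11) = 11/25, so the radius of convergence is 11/25.
Endpoint w = -89/25: the m-th term does not approach 0; divergence by the term test.
Endpoint w = -111/25: the m-th term does not approach 0; divergence by the term test.

(-111/25, -89/25)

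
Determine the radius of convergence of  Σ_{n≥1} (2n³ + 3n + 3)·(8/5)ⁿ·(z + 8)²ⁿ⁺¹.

R = √10/4

The ratio of consecutive coefficients is [(2(n+1)³ + 3(n+1) + 3)/(2n³ + 3n + 3)] · 8/5 → 8/5.
Writing y = (z + 8)², the series in y has radius 5/8, so |z + 8| < √(5/8) and R = √10/4.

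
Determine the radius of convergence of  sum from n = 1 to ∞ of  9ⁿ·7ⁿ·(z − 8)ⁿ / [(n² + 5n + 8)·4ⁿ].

R = 4/63

Ratio test: |a_{n+1}/a_n| = [(n² + 5n + 8)/((n+1)² + 5(n+1) + 8)] · 9·7/4 → 63/4 as n → ∞.
The series converges when 63/4 · |z − 8| < 1, giving R = 4/63.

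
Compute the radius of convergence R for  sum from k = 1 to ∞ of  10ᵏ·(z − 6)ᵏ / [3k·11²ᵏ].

R = 121/10

By the ratio test, |a_{k+1}/a_k| = [3k/3(k+1)] · 10/121 → 10/121.
Thus R = 1/(10/121) = 121/10.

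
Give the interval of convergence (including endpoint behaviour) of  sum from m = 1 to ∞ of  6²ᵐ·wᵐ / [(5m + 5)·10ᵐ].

[-5/18, 5/18)

By the ratio test, |a_{m+1}/a_m| = [(5m + 5)/(5(m+1) + 5)] · 36/10 → 18/5.
Convergence for |w| · 18/5 < 1, i.e. |w| < 5/18. So R = 5/18.
Check w = 5/18: comparison with the harmonic series Σ 1/m shows the series diverges.
At w = -5/18: the terms alternate in sign and decrease monotonically to 0 in absolute value (size ~ c/m), so the alternating series test gives convergence.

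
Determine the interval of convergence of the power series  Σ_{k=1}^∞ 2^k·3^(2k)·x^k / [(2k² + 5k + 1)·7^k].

[-7/18, 7/18]

Apply the ratio test: |a_{k+1}| / |a_k| = [(2k² + 5k + 1)/(2(k+1)² + 5(k+1) + 1)] · 2·9/7, which tends to 18/7 as k → ∞.
The series converges when 18/7 · |x| < 1, giving R = 7/18.
At x = 7/18: absolute convergence follows by limit comparison with Σ 1/k².
Endpoint x = -7/18: the terms are on the order of 1/k², so the series converges absolutely by comparison with the p-series (p = 2 > 1).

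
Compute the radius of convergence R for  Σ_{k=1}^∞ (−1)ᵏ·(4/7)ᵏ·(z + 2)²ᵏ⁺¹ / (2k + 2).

R = √7/2

By the ratio test, |a_{k+1}/a_k| = [(2k + 2)/(2(k+1) + 2)] · 4/7 → 4/7.
Since the exponent of (z + 2) increases by 2 each term, convergence requires |z + 2|² < 7/4, hence R = √7/2.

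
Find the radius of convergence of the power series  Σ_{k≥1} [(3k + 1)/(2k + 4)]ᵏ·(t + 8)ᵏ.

R = 2/3

Applying the root test, |a_k|^(1/k) = (3k + 1)/(2k + 4) → 3/2.
The series converges when 3/2 · |t + 8| < 1, giving R = 2/3.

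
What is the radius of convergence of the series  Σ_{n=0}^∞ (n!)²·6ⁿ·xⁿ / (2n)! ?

R = 2/3

The ratio of consecutive coefficients is (n+1)²/[(2n+1)·(2n+2)] · 6 → 3/2.
The series converges when 3/2 · |x| < 1, giving R = 2/3.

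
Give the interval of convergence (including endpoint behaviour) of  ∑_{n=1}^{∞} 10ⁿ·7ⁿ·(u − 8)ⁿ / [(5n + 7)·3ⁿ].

[557/70, 563/70)

By the ratio test, |a_{n+1}/a_n| = [(5n + 7)/(5(n+1) + 7)] · 10·7/3 → 70/3.
Hence the series converges for |u − 8| < 1/(70/3) = 3/70, so the radius of convergence is 3/70.
Endpoint u = 563/70: the terms behave like c/n; limit comparison with the harmonic series gives divergence.
Endpoint u = 557/70: convergence follows from the alternating series test (terms decrease monotonically to 0).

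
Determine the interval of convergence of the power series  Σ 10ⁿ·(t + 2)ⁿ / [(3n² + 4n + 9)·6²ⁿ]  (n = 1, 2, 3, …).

[-28/5, 8/5]

By the ratio test, |a_{n+1}/a_n| = [(3n² + 4n + 9)/(3(n+1)² + 4(n+1) + 9)] · 10/36 → 5/18.
Convergence for |t + 2| · 5/18 < 1, i.e. |t + 2| < 18/5. So R = 18/5.
When t = 8/5, the terms are on the order of 1/n², so the series converges absolutely by comparison with the p-series (p = 2 > 1).
When t = -28/5, absolute convergence follows by limit comparison with Σ 1/n².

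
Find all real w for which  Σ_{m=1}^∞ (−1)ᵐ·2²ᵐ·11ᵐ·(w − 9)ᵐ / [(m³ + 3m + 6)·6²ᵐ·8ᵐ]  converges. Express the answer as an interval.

Ratio test: |a_{m+1}/a_m| = [(m³ + 3m + 6)/((m+1)³ + 3(m+1) + 6)] · 4·11/(36·8) → 11/72 as m → ∞.
Hence the series converges for |w − 9| < 1/(11/72) = 72/11, so the radius of convergence is 72/11.
Check w = 171/11: the terms are on the order of 1/m³, so the series converges absolutely by comparison with the p-series (p = 3 > 1).
When w = 27/11, the series is dominated by a constant times Σ 1/m³, which converges (p = 3 > 1).

[27/11, 171/11]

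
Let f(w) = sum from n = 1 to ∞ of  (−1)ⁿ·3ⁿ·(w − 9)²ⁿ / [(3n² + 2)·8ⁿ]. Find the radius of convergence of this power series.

Ratio test: |a_{n+1}/a_n| = [(3n² + 2)/(3(n+1)² + 2)] · 3/8 → 3/8 as n → ∞.
Since the exponent of (w − 9) increases by 2 each term, convergence requires |w − 9|² < 8/3, hence R = 2√6/3.

R = 2√6/3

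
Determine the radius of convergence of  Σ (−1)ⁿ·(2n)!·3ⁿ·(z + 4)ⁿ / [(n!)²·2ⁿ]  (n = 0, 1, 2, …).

Apply the ratio test: |a_{n+1}| / |a_n| = (2n+1)·(2n+2)/(n+1)² · 3/2, which tends to 6 as n → ∞.
Convergence for |z + 4| · 6 < 1, i.e. |z + 4| < 1/6. So R = 1/6.

R = 1/6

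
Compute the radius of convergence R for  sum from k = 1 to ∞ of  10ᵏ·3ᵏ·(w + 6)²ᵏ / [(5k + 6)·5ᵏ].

R = √6/6

The ratio of consecutive coefficients is [(5k + 6)/(5(k+1) + 6)] · 10·3/5 → 6.
Since the exponent of (w + 6) increases by 2 each term, convergence requires |w + 6|² < 1/6, hence R = √6/6.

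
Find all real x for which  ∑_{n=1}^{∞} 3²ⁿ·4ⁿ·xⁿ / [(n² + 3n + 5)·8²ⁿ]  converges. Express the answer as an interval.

The ratio of consecutive coefficients is [(n² + 3n + 5)/((n+1)² + 3(n+1) + 5)] · 9·4/64 → 9/16.
The series converges when 9/16 · |x| < 1, giving R = 16/9.
At x = 16/9: the terms are on the order of 1/n², so the series converges absolutely by comparison with the p-series (p = 2 > 1).
Check x = -16/9: the series is dominated by a constant times Σ 1/n², which converges (p = 2 > 1).

[-16/9, 16/9]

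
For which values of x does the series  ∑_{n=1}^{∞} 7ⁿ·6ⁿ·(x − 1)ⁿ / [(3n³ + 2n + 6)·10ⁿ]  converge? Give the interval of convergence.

By the ratio test, |a_{n+1}/a_n| = [(3n³ + 2n + 6)/(3(n+1)³ + 2(n+1) + 6)] · 7·6/10 → 21/5.
Hence the series converges for |x − 1| < 1/(21/5) = 5/21, so the radius of convergence is 5/21.
Check x = 26/21: absolute convergence follows by limit comparison with Σ 1/n³.
When x = 16/21, the terms are on the order of 1/n³, so the series converges absolutely by comparison with the p-series (p = 3 > 1).

[16/21, 26/21]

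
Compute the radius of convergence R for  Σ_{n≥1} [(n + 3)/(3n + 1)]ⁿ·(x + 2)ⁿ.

R = 3

Applying the root test, |a_n|^(1/n) = (n + 3)/(3n + 1) → 1/3.
The series converges when 1/3 · |x + 2| < 1, giving R = 3.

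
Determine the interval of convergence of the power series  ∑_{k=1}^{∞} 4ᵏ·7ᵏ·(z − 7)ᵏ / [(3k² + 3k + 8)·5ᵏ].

[191/28, 201/28]

The ratio of consecutive coefficients is [(3k² + 3k + 8)/(3(k+1)² + 3(k+1) + 8)] · 4·7/5 → 28/5.
Hence the series converges for |z − 7| < 1/(28/5) = 5/28, so the radius of convergence is 5/28.
When z = 201/28, the terms are on the order of 1/k², so the series converges absolutely by comparison with the p-series (p = 2 > 1).
At z = 191/28: the series is dominated by a constant times Σ 1/k², which converges (p = 2 > 1).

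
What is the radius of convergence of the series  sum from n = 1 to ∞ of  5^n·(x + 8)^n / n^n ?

Root test: |a_n|^(1/n) = 5/n → 0.
The limit is 0 for every x, so R = ∞.

R = ∞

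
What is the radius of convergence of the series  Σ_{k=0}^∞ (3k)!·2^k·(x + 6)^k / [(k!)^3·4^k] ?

R = 2/27

Apply the ratio test: |a_{k+1}| / |a_k| = (3k+1)·(3k+2)·(3k+3)/(k+1)³ · 2/4, which tends to 27/2 as k → ∞.
The series converges when 27/2 · |x + 6| < 1, giving R = 2/27.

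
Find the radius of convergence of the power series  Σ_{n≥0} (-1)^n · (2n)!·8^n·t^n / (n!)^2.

By the ratio test, |a_{n+1}/a_n| = (2n+1)·(2n+2)/(n+1)² · 8 → 32.
Hence the series converges for |t| < 1/(32) = 1/32, so the radius of convergence is 1/32.

R = 1/32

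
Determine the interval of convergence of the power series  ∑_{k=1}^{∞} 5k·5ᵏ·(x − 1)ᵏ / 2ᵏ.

By the ratio test, |a_{k+1}/a_k| = [5(k+1)/5k] · 5/2 → 5/2.
Thus R = 1/(5/2) = 2/5.
Check x = 7/5: the terms do not tend to 0, so the series diverges.
Check x = 3/5: the terms have absolute value of order k, which does not tend to 0, so the series diverges by the divergence test.

(3/5, 7/5)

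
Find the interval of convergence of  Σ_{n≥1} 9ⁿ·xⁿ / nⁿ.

Applying the root test, |a_n|^(1/n) = 9/n → 0.
The limit is 0 for every x, so R = ∞.

(−∞, ∞)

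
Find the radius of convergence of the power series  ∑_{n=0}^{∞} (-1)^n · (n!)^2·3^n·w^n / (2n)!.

R = 4/3

By the ratio test, |a_{n+1}/a_n| = (n+1)²/[(2n+1)·(2n+2)] · 3 → 3/4.
Hence the series converges for |w| < 1/(3/4) = 4/3, so the radius of convergence is 4/3.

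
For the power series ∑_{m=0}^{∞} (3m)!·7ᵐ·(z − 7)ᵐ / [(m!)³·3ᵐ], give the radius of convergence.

By the ratio test, |a_{m+1}/a_m| = (3m+1)·(3m+2)·(3m+3)/(m+1)³ · 7/3 → 63.
Thus R = 1/(63) = 1/63.

R = 1/63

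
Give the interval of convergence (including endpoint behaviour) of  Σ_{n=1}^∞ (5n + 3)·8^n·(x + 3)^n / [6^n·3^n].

The ratio of consecutive coefficients is [(5(n+1) + 3)/(5n + 3)] · 8/(6·3) → 4/9.
The series converges when 4/9 · |x + 3| < 1, giving R = 9/4.
When x = -3/4, the terms do not tend to 0, so the series diverges.
At x = -21/4: the terms do not tend to 0, so the series diverges.

(-21/4, -3/4)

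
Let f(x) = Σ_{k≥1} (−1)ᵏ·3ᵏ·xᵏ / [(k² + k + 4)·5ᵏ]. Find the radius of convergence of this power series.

By the ratio test, |a_{k+1}/a_k| = [(k² + k + 4)/((k+1)² + (k+1) + 4)] · 3/5 → 3/5.
The series converges when 3/5 · |x| < 1, giving R = 5/3.

R = 5/3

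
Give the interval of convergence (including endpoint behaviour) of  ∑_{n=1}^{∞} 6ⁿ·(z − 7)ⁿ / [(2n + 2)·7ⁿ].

[35/6, 49/6)

Ratio test: |a_{n+1}/a_n| = [(2n + 2)/(2(n+1) + 2)] · 6/7 → 6/7 as n → ∞.
The series converges when 6/7 · |z − 7| < 1, giving R = 7/6.
Endpoint z = 49/6: comparison with the harmonic series Σ 1/n shows the series diverges.
When z = 35/6, an alternating series whose terms decrease to 0 in absolute value, so it converges by the Leibniz criterion.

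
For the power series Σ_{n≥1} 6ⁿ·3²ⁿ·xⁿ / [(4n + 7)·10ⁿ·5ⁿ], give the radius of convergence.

R = 25/27

Ratio test: |a_{n+1}/a_n| = [(4n + 7)/(4(n+1) + 7)] · 6·9/(10·5) → 27/25 as n → ∞.
The series converges when 27/25 · |x| < 1, giving R = 25/27.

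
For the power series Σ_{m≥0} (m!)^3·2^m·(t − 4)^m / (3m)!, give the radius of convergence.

R = 27/2

Ratio test: |a_{m+1}/a_m| = (m+1)³/[(3m+1)·(3m+2)·(3m+3)] · 2 → 2/27 as m → ∞.
Hence the series converges for |t − 4| < 1/(2/27) = 27/2, so the radius of convergence is 27/2.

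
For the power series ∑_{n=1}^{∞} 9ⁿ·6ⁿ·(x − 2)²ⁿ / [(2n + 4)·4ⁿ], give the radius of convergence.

R = √6/9

The ratio of consecutive coefficients is [(2n + 4)/(2(n+1) + 4)] · 9·6/4 → 27/2.
Since the exponent of (x − 2) increases by 2 each term, convergence requires |x − 2|² < 2/27, hence R = √6/9.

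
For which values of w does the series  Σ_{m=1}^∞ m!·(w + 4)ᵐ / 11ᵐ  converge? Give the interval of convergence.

{-4}

By the ratio test, |a_{m+1}/a_m| = (m+1) · 1/11 → ∞.
Since the ratio → ∞, the series diverges for every w ≠ -4, and R = 0.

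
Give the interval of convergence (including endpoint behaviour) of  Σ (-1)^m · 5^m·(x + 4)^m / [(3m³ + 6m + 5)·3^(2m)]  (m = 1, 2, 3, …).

[-29/5, -11/5]

Ratio test: |a_{m+1}/a_m| = [(3m³ + 6m + 5)/(3(m+1)³ + 6(m+1) + 5)] · 5/9 → 5/9 as m → ∞.
Thus R = 1/(5/9) = 9/5.
At x = -11/5: the terms are on the order of 1/m³, so the series converges absolutely by comparison with the p-series (p = 3 > 1).
Check x = -29/5: absolute convergence follows by limit comparison with Σ 1/m³.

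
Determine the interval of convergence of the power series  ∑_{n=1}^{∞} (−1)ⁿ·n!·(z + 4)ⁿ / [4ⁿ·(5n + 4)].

{-4}

Apply the ratio test: |a_{n+1}| / |a_n| = (n+1) · 1/4 · (5n + 4)/(5(n+1) + 4), which tends to ∞ as n → ∞.
Since the ratio → ∞, the series diverges for every z ≠ -4, and R = 0.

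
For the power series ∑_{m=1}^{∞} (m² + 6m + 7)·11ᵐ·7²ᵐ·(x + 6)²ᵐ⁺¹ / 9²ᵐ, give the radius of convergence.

The ratio of consecutive coefficients is [((m+1)² + 6(m+1) + 7)/(m² + 6m + 7)] · 11·49/81 → 539/81.
Successive powers of (x + 6) differ by 2, so the series converges when |x + 6|² · 539/81 < 1, i.e. |x + 6| < √(81/539). So R = 9√11/77.

R = 9√11/77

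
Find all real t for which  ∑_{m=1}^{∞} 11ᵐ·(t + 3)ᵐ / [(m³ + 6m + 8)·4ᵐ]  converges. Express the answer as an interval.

[-37/11, -29/11]

By the ratio test, |a_{m+1}/a_m| = [(m³ + 6m + 8)/((m+1)³ + 6(m+1) + 8)] · 11/4 → 11/4.
Hence the series converges for |t + 3| < 1/(11/4) = 4/11, so the radius of convergence is 4/11.
At t = -29/11: the terms are on the order of 1/m³, so the series converges absolutely by comparison with the p-series (p = 3 > 1).
Endpoint t = -37/11: absolute convergence follows by limit comparison with Σ 1/m³.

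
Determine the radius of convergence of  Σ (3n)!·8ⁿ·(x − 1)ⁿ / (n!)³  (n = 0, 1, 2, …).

Ratio test: |a_{n+1}/a_n| = (3n+1)·(3n+2)·(3n+3)/(n+1)³ · 8 → 216 as n → ∞.
The series converges when 216 · |x − 1| < 1, giving R = 1/216.

R = 1/216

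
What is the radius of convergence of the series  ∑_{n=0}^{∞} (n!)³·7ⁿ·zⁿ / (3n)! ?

R = 27/7

The ratio of consecutive coefficients is (n+1)³/[(3n+1)·(3n+2)·(3n+3)] · 7 → 7/27.
Thus R = 1/(7/27) = 27/7.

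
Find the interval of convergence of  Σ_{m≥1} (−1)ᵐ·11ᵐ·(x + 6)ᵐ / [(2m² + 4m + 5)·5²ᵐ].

[-91/11, -41/11]

Ratio test: |a_{m+1}/a_m| = [(2m² + 4m + 5)/(2(m+1)² + 4(m+1) + 5)] · 11/25 → 11/25 as m → ∞.
Convergence for |x + 6| · 11/25 < 1, i.e. |x + 6| < 25/11. So R = 25/11.
Endpoint x = -41/11: the terms are on the order of 1/m², so the series converges absolutely by comparison with the p-series (p = 2 > 1).
Endpoint x = -91/11: the series is dominated by a constant times Σ 1/m², which converges (p = 2 > 1).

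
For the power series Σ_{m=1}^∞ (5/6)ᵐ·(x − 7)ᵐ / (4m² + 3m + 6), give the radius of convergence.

R = 6/5

Apply the ratio test: |a_{m+1}| / |a_m| = [(4m² + 3m + 6)/(4(m+1)² + 3(m+1) + 6)] · 5/6, which tends to 5/6 as m → ∞.
Hence the series converges for |x − 7| < 1/(5/6) = 6/5, so the radius of convergence is 6/5.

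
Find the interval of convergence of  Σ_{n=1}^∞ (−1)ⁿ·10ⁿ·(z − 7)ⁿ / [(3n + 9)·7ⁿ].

(63/10, 77/10]

The ratio of consecutive coefficients is [(3n + 9)/(3(n+1) + 9)] · 10/7 → 10/7.
Thus R = 1/(10/7) = 7/10.
Endpoint z = 77/10: the terms alternate in sign and decrease monotonically to 0 in absolute value (size ~ c/n), so the alternating series test gives convergence.
Check z = 63/10: comparison with the harmonic series Σ 1/n shows the series diverges.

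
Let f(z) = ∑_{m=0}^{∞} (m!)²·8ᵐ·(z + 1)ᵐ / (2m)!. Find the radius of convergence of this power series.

R = 1/2

Apply the ratio test: |a_{m+1}| / |a_m| = (m+1)²/[(2m+1)·(2m+2)] · 8, which tends to 2 as m → ∞.
Hence the series converges for |z + 1| < 1/(2) = 1/2, so the radius of convergence is 1/2.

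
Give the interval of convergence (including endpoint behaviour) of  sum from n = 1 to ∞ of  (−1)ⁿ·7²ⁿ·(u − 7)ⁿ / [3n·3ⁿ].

(340/49, 346/49]

By the ratio test, |a_{n+1}/a_n| = [3n/3(n+1)] · 49/3 → 49/3.
Thus R = 1/(49/3) = 3/49.
Check u = 346/49: the terms alternate in sign and decrease monotonically to 0 in absolute value (size ~ c/n), so the alternating series test gives convergence.
When u = 340/49, the terms are asymptotic to a nonzero constant times 1/n, so the series diverges by limit comparison with Σ 1/n.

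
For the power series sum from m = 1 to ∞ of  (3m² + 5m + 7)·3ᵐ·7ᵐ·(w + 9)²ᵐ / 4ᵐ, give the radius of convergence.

The ratio of consecutive coefficients is [(3(m+1)² + 5(m+1) + 7)/(3m² + 5m + 7)] · 3·7/4 → 21/4.
Since the exponent of (w + 9) increases by 2 each term, convergence requires |w + 9|² < 4/21, hence R = 2√21/21.

R = 2√21/21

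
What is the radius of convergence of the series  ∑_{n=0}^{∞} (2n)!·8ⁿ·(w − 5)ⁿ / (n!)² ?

The ratio of consecutive coefficients is (2n+1)·(2n+2)/(n+1)² · 8 → 32.
Convergence for |w − 5| · 32 < 1, i.e. |w − 5| < 1/32. So R = 1/32.

R = 1/32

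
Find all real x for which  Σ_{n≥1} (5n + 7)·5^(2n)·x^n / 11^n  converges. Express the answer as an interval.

The ratio of consecutive coefficients is [(5(n+1) + 7)/(5n + 7)] · 25/11 → 25/11.
The series converges when 25/11 · |x| < 1, giving R = 11/25.
At x = 11/25: the terms do not tend to 0, so the series diverges.
Check x = -11/25: the n-th term does not approach 0; divergence by the term test.

(-11/25, 11/25)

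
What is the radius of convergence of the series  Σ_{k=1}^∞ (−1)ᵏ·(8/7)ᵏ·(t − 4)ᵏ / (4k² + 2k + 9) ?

R = 7/8

By the ratio test, |a_{k+1}/a_k| = [(4k² + 2k + 9)/(4(k+1)² + 2(k+1) + 9)] · 8/7 → 8/7.
The series converges when 8/7 · |t − 4| < 1, giving R = 7/8.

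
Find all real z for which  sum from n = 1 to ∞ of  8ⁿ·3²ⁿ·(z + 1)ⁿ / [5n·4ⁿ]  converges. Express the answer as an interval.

[-19/18, -17/18)

By the ratio test, |a_{n+1}/a_n| = [5n/5(n+1)] · 8·9/4 → 18.
Hence the series converges for |z + 1| < 1/(18) = 1/18, so the radius of convergence is 1/18.
Endpoint z = -17/18: the terms are asymptotic to a nonzero constant times 1/n, so the series diverges by limit comparison with Σ 1/n.
At z = -19/18: convergence follows from the alternating series test (terms decrease monotonically to 0).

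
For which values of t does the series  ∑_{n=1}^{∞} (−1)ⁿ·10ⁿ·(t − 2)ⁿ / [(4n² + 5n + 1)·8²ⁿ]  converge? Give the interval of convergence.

[-22/5, 42/5]

By the ratio test, |a_{n+1}/a_n| = [(4n² + 5n + 1)/(4(n+1)² + 5(n+1) + 1)] · 10/64 → 5/32.
Convergence for |t − 2| · 5/32 < 1, i.e. |t − 2| < 32/5. So R = 32/5.
When t = 42/5, the series is dominated by a constant times Σ 1/n², which converges (p = 2 > 1).
When t = -22/5, the terms are on the order of 1/n², so the series converges absolutely by comparison with the p-series (p = 2 > 1).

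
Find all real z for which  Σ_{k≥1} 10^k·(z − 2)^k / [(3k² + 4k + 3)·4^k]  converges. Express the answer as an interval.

The ratio of consecutive coefficients is [(3k² + 4k + 3)/(3(k+1)² + 4(k+1) + 3)] · 10/4 → 5/2.
Convergence for |z − 2| · 5/2 < 1, i.e. |z − 2| < 2/5. So R = 2/5.
At z = 12/5: the series is dominated by a constant times Σ 1/k², which converges (p = 2 > 1).
Endpoint z = 8/5: the terms are on the order of 1/k², so the series converges absolutely by comparison with the p-series (p = 2 > 1).

[8/5, 12/5]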